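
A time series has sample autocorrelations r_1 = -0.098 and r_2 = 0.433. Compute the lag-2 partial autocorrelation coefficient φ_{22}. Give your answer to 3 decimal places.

φ_{22} = (r_2 − r_1²) / (1 − r_1²)
r_1² = (-0.098)² = 0.009604
Numerator = 0.433 − 0.0096 = 0.4234; denominator = 1 − 0.0096 = 0.9904
φ_{22} = 0.4234 / 0.9904 = 0.428

0.428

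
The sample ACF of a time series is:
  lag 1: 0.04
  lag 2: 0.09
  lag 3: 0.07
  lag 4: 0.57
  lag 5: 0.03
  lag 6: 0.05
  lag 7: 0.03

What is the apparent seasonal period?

4

The largest autocorrelation is r_4 = 0.57; the remaining lags stay at or below 0.09.
The dominant spike at lag 4 indicates a seasonal period of 4.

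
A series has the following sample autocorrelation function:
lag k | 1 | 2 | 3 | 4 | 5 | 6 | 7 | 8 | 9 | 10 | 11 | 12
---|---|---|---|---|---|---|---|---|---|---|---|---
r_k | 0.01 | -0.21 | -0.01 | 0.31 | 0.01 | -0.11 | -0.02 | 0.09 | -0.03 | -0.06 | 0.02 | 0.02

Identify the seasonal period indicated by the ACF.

The largest autocorrelation is r_4 = 0.31; the remaining lags stay at or below 0.09.
The dominant spike at lag 4 indicates a seasonal period of 4.

4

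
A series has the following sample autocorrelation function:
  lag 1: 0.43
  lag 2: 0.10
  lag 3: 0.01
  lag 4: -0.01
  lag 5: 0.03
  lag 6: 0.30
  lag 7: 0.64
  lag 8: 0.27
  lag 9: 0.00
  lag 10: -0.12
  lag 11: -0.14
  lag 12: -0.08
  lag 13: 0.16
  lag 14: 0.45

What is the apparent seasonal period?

7

The largest autocorrelation is r_7 = 0.64, with a weaker echo at lag 14 (0.45); the remaining lags stay at or below 0.43. The elevated value at lag 1 (0.43), dropping to 0.10 at lag 2, reflects decaying short-term dependence rather than seasonality.
The dominant spike at lag 7 indicates a seasonal period of 7.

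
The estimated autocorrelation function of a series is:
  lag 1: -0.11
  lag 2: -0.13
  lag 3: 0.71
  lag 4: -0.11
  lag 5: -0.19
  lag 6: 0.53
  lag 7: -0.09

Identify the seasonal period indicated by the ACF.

3

The largest autocorrelation is r_3 = 0.71, with a weaker echo at lag 6 (0.53); the remaining lags stay at or below -0.09.
The dominant spike at lag 3 indicates a seasonal period of 3.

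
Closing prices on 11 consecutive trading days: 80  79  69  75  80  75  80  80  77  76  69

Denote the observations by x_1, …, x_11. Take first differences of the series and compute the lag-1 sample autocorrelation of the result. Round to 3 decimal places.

First differences Δx: -1, -10, 6, 5, -5, 5, 0, -3, -1, -7
Mean of differences = -1.1000
Numerator Σ(Δx_t−Δx̄)(Δx_{t+1}−Δx̄) = -64.5100
Denominator Σ(Δx_t−Δx̄)² = 258.9000
r_1(Δx) = -64.5100 / 258.9000 = -0.249

-0.249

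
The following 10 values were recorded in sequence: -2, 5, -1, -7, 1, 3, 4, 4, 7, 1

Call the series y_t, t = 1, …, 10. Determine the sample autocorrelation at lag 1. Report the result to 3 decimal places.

0.167

Mean ȳ = (-2 + 5 − 1 − 7 + 1 + 3 + 4 + 4 + 7 + 1)/10 = 1.5000
Numerator Σ_{t=1}^{9}(y_t−ȳ)(y_{t+1}−ȳ) = 24.7500
Denominator Σ(y_t−ȳ)² = 148.5000
r_1 = 24.7500 / 148.5000 = 0.167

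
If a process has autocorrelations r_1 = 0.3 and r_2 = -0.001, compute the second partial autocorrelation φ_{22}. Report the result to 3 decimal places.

-0.100

φ_{22} = (r_2 − r_1²) / (1 − r_1²)
r_1² = (0.3)² = 0.09
Numerator = -0.001 − 0.0900 = -0.0910; denominator = 1 − 0.0900 = 0.9100
φ_{22} = -0.0910 / 0.9100 = -0.100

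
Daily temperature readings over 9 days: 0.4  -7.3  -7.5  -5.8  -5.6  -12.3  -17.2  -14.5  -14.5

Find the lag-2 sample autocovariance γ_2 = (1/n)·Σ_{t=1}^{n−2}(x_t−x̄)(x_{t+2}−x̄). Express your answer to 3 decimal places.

5.326

Mean x̄ = (0.4 − 7.3 − 7.5 − 5.8 − 5.6 − 12.3 − 17.2 − 14.5 − 14.5)/9 = -9.3667
Σ_{t=1}^{7}(x_t−x̄)(x_{t+2}−x̄) = 47.9344
γ_2 = 47.9344 / 9 = 5.326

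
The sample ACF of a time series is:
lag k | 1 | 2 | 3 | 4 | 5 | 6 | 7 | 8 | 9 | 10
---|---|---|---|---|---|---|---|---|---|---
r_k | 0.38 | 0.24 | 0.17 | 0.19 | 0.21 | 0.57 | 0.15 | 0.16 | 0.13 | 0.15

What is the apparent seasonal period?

6

The largest autocorrelation is r_6 = 0.57; the remaining lags stay at or below 0.38. The elevated value at lag 1 (0.38), dropping to 0.24 at lag 2, reflects decaying short-term dependence rather than seasonality.
The dominant spike at lag 6 indicates a seasonal period of 6.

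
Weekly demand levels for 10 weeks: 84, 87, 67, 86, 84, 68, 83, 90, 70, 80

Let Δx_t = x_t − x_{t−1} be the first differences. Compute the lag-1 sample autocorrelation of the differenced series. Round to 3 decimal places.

First differences Δx: 3, -20, 19, -2, -16, 15, 7, -20, 10
Mean of differences = -0.4444
Numerator Σ(Δx_t−Δx̄)(Δx_{t+1}−Δx̄) = -928.7531
Denominator Σ(Δx_t−Δx̄)² = 1802.2222
r_1(Δx) = -928.7531 / 1802.2222 = -0.515

-0.515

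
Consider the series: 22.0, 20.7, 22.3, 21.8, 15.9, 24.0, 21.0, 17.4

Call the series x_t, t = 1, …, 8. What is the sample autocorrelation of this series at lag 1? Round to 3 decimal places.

-0.383

Mean x̄ = (22.0 + 20.7 + 22.3 + 21.8 + 15.9 + 24.0 + 21.0 + 17.4)/8 = 20.6375
Deviations from mean: 1.3625, 0.0625, 1.6625, 1.1625, -4.7375, 3.3625, 0.3625, -3.2375
Numerator Σ_{t=1}^{7}(x_t−x̄)(x_{t+1}−x̄) = -19.2702
Denominator Σ(x_t−x̄)² = 50.3388
r_1 = -19.2702 / 50.3388 = -0.383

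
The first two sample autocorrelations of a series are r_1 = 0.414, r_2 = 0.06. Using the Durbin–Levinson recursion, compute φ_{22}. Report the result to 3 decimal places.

-0.134

φ_{22} = (r_2 − r_1²) / (1 − r_1²)
r_1² = (0.414)² = 0.171396
Numerator = 0.06 − 0.1714 = -0.1114; denominator = 1 − 0.1714 = 0.8286
φ_{22} = -0.1114 / 0.8286 = -0.134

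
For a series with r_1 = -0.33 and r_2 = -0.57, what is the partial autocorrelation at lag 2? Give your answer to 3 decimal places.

-0.762

φ_{22} = (r_2 − r_1²) / (1 − r_1²)
r_1² = (-0.33)² = 0.1089
Numerator = -0.57 − 0.1089 = -0.6789; denominator = 1 − 0.1089 = 0.8911
φ_{22} = -0.6789 / 0.8911 = -0.762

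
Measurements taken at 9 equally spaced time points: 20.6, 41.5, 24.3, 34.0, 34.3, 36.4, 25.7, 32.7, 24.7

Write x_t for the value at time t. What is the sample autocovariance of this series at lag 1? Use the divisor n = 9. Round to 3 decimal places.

-23.801

Mean x̄ = (20.6 + 41.5 + 24.3 + 34.0 + 34.3 + 36.4 + 25.7 + 32.7 + 24.7)/9 = 30.4667
Σ_{t=1}^{8}(x_t−x̄)(x_{t+1}−x̄) = -214.2078
γ_1 = -214.2078 / 9 = -23.801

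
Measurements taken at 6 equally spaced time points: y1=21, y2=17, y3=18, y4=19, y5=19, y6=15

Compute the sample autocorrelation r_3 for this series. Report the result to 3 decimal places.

Mean ȳ = (21 + 17 + 18 + 19 + 19 + 15)/6 = 18.1667
Σ(y_t−ȳ)(y_{t+3}−ȳ) = (2.3611) + (-0.9722) + (0.5278) = 1.9167
Denominator Σ(y_t−ȳ)² = 20.8333
r_3 = 1.9167 / 20.8333 = 0.092

0.092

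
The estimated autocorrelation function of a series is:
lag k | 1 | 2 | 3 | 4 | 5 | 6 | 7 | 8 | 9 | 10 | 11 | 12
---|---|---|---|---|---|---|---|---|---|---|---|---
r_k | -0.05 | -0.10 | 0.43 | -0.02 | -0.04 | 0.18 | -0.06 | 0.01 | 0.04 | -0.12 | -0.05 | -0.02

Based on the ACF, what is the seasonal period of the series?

3

The largest autocorrelation is r_3 = 0.43, with a weaker echo at lag 6 (0.18); the remaining lags stay at or below 0.04.
The dominant spike at lag 3 indicates a seasonal period of 3.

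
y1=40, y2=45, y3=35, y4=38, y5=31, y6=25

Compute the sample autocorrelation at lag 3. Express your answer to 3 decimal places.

Mean ȳ = (40 + 45 + 35 + 38 + 31 + 25)/6 = 35.6667
Numerator Σ_{t=1}^{3}(y_t−ȳ)(y_{t+3}−ȳ) = -26.3333
Denominator Σ(y_t−ȳ)² = 247.3333
r_3 = -26.3333 / 247.3333 = -0.106

-0.106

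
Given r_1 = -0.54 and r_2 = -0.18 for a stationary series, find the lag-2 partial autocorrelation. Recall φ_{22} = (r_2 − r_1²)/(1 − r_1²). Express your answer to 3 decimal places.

φ_{22} = (r_2 − r_1²) / (1 − r_1²)
r_1² = (-0.54)² = 0.2916
Numerator = -0.18 − 0.2916 = -0.4716; denominator = 1 − 0.2916 = 0.7084
φ_{22} = -0.4716 / 0.7084 = -0.666

-0.666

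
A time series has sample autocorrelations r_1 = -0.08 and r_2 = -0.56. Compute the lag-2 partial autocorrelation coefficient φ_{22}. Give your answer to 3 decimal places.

-0.570

φ_{22} = (r_2 − r_1²) / (1 − r_1²)
r_1² = (-0.08)² = 0.0064
Numerator = -0.56 − 0.0064 = -0.5664; denominator = 1 − 0.0064 = 0.9936
φ_{22} = -0.5664 / 0.9936 = -0.570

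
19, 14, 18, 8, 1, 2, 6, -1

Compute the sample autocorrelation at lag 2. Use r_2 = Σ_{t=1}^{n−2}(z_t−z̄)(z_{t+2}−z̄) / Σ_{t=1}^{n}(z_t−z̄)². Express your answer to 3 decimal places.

0.256

Mean z̄ = (19 + 14 + 18 + 8 + 1 + 2 + 6 − 1)/8 = 8.3750
Σ(z_t−z̄)(z_{t+2}−z̄) = (102.2656) + (-2.1094) + (-70.9844) + (2.3906) + (17.5156) + (59.7656) = 108.8438
Denominator Σ(z_t−z̄)² = 425.8750
r_2 = 108.8438 / 425.8750 = 0.256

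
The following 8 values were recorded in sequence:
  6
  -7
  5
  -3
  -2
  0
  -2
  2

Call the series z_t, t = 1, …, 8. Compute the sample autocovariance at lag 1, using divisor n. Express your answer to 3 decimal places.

-11.393

Mean z̄ = (6 − 7 + 5 − 3 − 2 + 0 − 2 + 2)/8 = -0.1250
Σ_{t=1}^{7}(z_t−z̄)(z_{t+1}−z̄) = -91.1406
γ_1 = -91.1406 / 8 = -11.393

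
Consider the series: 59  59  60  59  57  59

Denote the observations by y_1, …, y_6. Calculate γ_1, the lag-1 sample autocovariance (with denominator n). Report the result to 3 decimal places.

Mean ȳ = (59 + 59 + 60 + 59 + 57 + 59)/6 = 58.8333
Σ_{t=1}^{5}(y_t−ȳ)(y_{t+1}−ȳ) = -0.1944
γ_1 = -0.1944 / 6 = -0.032

-0.032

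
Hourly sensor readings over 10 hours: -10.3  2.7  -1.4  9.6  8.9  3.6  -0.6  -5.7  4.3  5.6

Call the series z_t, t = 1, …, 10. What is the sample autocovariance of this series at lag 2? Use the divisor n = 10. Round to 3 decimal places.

-2.755

Mean z̄ = (-10.3 + 2.7 − 1.4 + 9.6 + 8.9 + 3.6 − 0.6 − 5.7 + 4.3 + 5.6)/10 = 1.6700
Σ_{t=1}^{8}(z_t−z̄)(z_{t+2}−z̄) = -27.5458
γ_2 = -27.5458 / 10 = -2.755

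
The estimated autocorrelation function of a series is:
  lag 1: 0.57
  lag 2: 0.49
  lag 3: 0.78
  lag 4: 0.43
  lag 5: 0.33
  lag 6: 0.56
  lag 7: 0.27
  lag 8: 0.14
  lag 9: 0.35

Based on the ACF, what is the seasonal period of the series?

The largest autocorrelation is r_3 = 0.78; the remaining lags stay at or below 0.57. The elevated value at lag 1 (0.57), dropping to 0.49 at lag 2, reflects decaying short-term dependence rather than seasonality.
The dominant spike at lag 3 indicates a seasonal period of 3.

3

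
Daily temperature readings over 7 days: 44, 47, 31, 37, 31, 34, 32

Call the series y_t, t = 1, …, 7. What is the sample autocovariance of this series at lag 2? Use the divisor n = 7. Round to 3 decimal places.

Mean ȳ = (44 + 47 + 31 + 37 + 31 + 34 + 32)/7 = 36.5714
Σ_{t=1}^{5}(y_t−ȳ)(y_{t+2}−ȳ) = 18.4898
γ_2 = 18.4898 / 7 = 2.641

2.641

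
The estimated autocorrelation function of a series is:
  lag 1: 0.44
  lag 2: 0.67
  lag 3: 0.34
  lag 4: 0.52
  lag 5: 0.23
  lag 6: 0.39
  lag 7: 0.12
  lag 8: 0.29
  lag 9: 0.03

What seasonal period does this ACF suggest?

2

The largest autocorrelation is r_2 = 0.67, with a weaker echo at lag 4 (0.52); the remaining lags stay at or below 0.44.
The dominant spike at lag 2 indicates a seasonal period of 2.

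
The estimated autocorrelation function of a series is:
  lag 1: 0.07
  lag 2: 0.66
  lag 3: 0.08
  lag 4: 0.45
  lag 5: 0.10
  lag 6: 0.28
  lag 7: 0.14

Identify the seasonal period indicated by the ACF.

The largest autocorrelation is r_2 = 0.66, with weaker echoes at lags 4 (0.45) and 6 (0.28); the remaining lags stay at or below 0.14.
The dominant spike at lag 2 indicates a seasonal period of 2.

2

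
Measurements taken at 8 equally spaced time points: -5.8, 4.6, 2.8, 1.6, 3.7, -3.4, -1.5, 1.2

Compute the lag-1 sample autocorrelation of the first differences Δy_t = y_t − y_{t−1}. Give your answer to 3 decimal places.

First differences Δy: 10.4, -1.8, -1.2, 2.1, -7.1, 1.9, 2.7
Mean of differences = 1.0000
Numerator Σ(Δy_t−Δȳ)(Δy_{t+1}−Δȳ) = -37.2500
Denominator Σ(Δy_t−Δȳ)² = 171.5600
r_1(Δy) = -37.2500 / 171.5600 = -0.217

-0.217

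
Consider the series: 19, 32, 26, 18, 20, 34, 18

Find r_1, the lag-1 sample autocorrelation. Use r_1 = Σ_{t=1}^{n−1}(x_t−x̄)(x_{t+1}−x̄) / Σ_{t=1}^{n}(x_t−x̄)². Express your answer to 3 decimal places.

Mean x̄ = (19 + 32 + 26 + 18 + 20 + 34 + 18)/7 = 23.8571
Deviations from mean: -4.8571, 8.1429, 2.1429, -5.8571, -3.8571, 10.1429, -5.8571
Σ(x_t−x̄)(x_{t+1}−x̄) = (-39.5510) + (17.4490) + (-12.5510) + (22.5918) + (-39.1224) + (-59.4082) = -110.5918
Denominator Σ(x_t−x̄)² = 280.8571
r_1 = -110.5918 / 280.8571 = -0.394

-0.394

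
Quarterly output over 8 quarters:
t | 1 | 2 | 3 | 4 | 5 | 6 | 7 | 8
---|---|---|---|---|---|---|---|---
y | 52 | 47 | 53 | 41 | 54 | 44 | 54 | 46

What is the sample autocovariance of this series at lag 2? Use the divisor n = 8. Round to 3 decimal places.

15.934

Mean ȳ = (52 + 47 + 53 + 41 + 54 + 44 + 54 + 46)/8 = 48.8750
Deviations: 3.1250, -1.8750, 4.1250, -7.8750, 5.1250, -4.8750, 5.1250, -2.8750
Σ_{t=1}^{6}(y_t−ȳ)(y_{t+2}−ȳ) = 127.4688
γ_2 = 127.4688 / 8 = 15.934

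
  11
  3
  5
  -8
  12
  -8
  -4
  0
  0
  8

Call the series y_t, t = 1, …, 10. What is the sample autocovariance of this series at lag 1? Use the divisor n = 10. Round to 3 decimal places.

Mean ȳ = (11 + 3 + 5 − 8 + 12 − 8 − 4 + 0 + 0 + 8)/10 = 1.9000
Σ_{t=1}^{9}(y_t−ȳ)(y_{t+1}−ȳ) = -155.6100
γ_1 = -155.6100 / 10 = -15.561

-15.561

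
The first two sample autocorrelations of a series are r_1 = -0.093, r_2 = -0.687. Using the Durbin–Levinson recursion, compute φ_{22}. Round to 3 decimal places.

-0.702

φ_{22} = (r_2 − r_1²) / (1 − r_1²)
r_1² = (-0.093)² = 0.008649
Numerator = -0.687 − 0.0086 = -0.6956; denominator = 1 − 0.0086 = 0.9914
φ_{22} = -0.6956 / 0.9914 = -0.702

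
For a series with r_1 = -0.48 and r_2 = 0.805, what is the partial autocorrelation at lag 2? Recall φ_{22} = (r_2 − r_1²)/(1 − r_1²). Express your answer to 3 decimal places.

φ_{22} = (r_2 − r_1²) / (1 − r_1²)
r_1² = (-0.48)² = 0.2304
Numerator = 0.805 − 0.2304 = 0.5746; denominator = 1 − 0.2304 = 0.7696
φ_{22} = 0.5746 / 0.7696 = 0.747

0.747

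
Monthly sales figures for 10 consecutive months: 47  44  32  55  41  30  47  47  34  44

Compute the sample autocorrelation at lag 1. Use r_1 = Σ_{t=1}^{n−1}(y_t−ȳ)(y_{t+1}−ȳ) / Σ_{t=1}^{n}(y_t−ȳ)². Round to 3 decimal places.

-0.413

Mean ȳ = (47 + 44 + 32 + 55 + 41 + 30 + 47 + 47 + 34 + 44)/10 = 42.1000
Numerator Σ_{t=1}^{9}(y_t−ȳ)(y_{t+1}−ȳ) = -231.4100
Denominator Σ(y_t−ȳ)² = 560.9000
r_1 = -231.4100 / 560.9000 = -0.413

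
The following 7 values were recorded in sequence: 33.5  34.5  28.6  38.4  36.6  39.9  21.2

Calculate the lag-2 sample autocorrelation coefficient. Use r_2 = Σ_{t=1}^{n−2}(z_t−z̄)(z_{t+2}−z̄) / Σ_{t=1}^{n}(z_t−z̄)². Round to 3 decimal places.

Mean z̄ = (33.5 + 34.5 + 28.6 + 38.4 + 36.6 + 39.9 + 21.2)/7 = 33.2429
Deviations from mean: 0.2571, 1.2571, -4.6429, 5.1571, 3.3571, 6.6571, -12.0429
Σ(z_t−z̄)(z_{t+2}−z̄) = (-1.1939) + (6.4833) + (-15.5867) + (34.3318) + (-40.4296) = -16.3951
Denominator Σ(z_t−z̄)² = 250.4171
r_2 = -16.3951 / 250.4171 = -0.065

-0.065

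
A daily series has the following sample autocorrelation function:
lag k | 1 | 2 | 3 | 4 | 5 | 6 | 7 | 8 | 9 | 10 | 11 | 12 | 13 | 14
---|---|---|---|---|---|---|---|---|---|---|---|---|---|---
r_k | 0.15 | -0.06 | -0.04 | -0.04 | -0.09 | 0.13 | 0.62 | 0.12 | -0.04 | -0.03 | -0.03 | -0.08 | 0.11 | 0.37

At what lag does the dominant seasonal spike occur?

7

The largest autocorrelation is r_7 = 0.62, with a weaker echo at lag 14 (0.37); the remaining lags stay at or below 0.15.
The dominant spike at lag 7 indicates a seasonal period of 7.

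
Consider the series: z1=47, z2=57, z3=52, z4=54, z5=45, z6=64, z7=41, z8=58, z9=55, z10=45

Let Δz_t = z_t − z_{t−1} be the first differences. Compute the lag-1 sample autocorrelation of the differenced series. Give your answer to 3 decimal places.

First differences Δz: 10, -5, 2, -9, 19, -23, 17, -3, -10
Mean of differences = -0.2222
Numerator Σ(Δz_t−Δz̄)(Δz_{t+1}−Δz̄) = -1098.4938
Denominator Σ(Δz_t−Δz̄)² = 1497.5556
r_1(Δz) = -1098.4938 / 1497.5556 = -0.734

-0.734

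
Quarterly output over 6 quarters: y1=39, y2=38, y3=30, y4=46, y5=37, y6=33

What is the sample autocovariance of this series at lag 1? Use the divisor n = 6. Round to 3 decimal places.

-11.421

Mean ȳ = (39 + 38 + 30 + 46 + 37 + 33)/6 = 37.1667
Σ_{t=1}^{5}(y_t−ȳ)(y_{t+1}−ȳ) = -68.5278
γ_1 = -68.5278 / 6 = -11.421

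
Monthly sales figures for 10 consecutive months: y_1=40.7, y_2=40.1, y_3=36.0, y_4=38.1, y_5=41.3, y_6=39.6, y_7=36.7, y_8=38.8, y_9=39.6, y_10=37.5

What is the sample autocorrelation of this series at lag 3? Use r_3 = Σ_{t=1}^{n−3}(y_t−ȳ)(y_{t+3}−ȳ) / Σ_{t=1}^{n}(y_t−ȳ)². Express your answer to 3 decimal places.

0.165

Mean ȳ = (40.7 + 40.1 + 36.0 + 38.1 + 41.3 + 39.6 + 36.7 + 38.8 + 39.6 + 37.5)/10 = 38.8400
Numerator Σ_{t=1}^{7}(y_t−ȳ)(y_{t+3}−ȳ) = 4.4952
Denominator Σ(y_t−ȳ)² = 27.2440
r_3 = 4.4952 / 27.2440 = 0.165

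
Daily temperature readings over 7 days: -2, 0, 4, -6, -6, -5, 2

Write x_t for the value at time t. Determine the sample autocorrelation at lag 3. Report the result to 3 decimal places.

-0.428

Mean x̄ = (-2 + 0 + 4 − 6 − 6 − 5 + 2)/7 = -1.8571
Deviations from mean: -0.1429, 1.8571, 5.8571, -4.1429, -4.1429, -3.1429, 3.8571
Numerator Σ_{t=1}^{4}(x_t−x̄)(x_{t+3}−x̄) = -41.4898
Denominator Σ(x_t−x̄)² = 96.8571
r_3 = -41.4898 / 96.8571 = -0.428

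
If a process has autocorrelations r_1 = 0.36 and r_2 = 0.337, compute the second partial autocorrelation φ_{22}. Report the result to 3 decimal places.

φ_{22} = (r_2 − r_1²) / (1 − r_1²)
r_1² = (0.36)² = 0.1296
Numerator = 0.337 − 0.1296 = 0.2074; denominator = 1 − 0.1296 = 0.8704
φ_{22} = 0.2074 / 0.8704 = 0.238

0.238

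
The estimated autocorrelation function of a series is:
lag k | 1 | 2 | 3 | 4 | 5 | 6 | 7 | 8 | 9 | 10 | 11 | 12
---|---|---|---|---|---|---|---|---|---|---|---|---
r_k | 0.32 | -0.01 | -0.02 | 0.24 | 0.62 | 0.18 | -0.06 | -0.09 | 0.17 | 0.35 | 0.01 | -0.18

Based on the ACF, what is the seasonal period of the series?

5

The largest autocorrelation is r_5 = 0.62, with a weaker echo at lag 10 (0.35); the remaining lags stay at or below 0.32.
The dominant spike at lag 5 indicates a seasonal period of 5.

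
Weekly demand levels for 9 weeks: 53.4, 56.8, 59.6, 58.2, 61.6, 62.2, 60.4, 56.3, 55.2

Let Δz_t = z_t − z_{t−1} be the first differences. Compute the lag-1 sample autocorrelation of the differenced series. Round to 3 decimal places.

First differences Δz: 3.4, 2.8, -1.4, 3.4, 0.6, -1.8, -4.1, -1.1
Mean of differences = 0.2250
Numerator Σ(Δz_t−Δz̄)(Δz_{t+1}−Δz̄) = 13.7519
Denominator Σ(Δz_t−Δz̄)² = 54.1350
r_1(Δz) = 13.7519 / 54.1350 = 0.254

0.254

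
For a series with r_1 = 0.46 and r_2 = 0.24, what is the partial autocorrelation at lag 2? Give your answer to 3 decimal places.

0.036

φ_{22} = (r_2 − r_1²) / (1 − r_1²)
r_1² = (0.46)² = 0.2116
Numerator = 0.24 − 0.2116 = 0.0284; denominator = 1 − 0.2116 = 0.7884
φ_{22} = 0.0284 / 0.7884 = 0.036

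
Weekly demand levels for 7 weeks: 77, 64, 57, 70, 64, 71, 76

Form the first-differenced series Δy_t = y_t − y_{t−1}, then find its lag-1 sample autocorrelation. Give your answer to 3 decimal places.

-0.169

First differences Δy: -13, -7, 13, -6, 7, 5
Mean of differences = -0.1667
Numerator Σ(Δy_t−Δȳ)(Δy_{t+1}−Δȳ) = -83.8611
Denominator Σ(Δy_t−Δȳ)² = 496.8333
r_1(Δy) = -83.8611 / 496.8333 = -0.169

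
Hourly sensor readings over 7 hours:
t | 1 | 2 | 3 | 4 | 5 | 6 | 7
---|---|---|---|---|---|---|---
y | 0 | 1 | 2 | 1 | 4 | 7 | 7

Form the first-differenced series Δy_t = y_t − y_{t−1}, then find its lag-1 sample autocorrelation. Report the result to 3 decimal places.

First differences Δy: 1, 1, -1, 3, 3, 0
Mean of differences = 1.1667
Numerator Σ(Δy_t−Δȳ)(Δy_{t+1}−Δȳ) = -2.3611
Denominator Σ(Δy_t−Δȳ)² = 12.8333
r_1(Δy) = -2.3611 / 12.8333 = -0.184

-0.184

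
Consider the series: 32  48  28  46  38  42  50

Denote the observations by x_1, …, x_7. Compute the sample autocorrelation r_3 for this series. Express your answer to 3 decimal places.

Mean x̄ = (32 + 48 + 28 + 46 + 38 + 42 + 50)/7 = 40.5714
Σ(x_t−x̄)(x_{t+3}−x̄) = (-46.5306) + (-19.1020) + (-17.9592) + (51.1837) = -32.4082
Denominator Σ(x_t−x̄)² = 413.7143
r_3 = -32.4082 / 413.7143 = -0.078

-0.078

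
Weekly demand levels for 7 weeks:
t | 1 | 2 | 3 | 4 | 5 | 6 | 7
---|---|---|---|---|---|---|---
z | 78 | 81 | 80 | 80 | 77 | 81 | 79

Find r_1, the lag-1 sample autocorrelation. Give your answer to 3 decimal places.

-0.503

Mean z̄ = (78 + 81 + 80 + 80 + 77 + 81 + 79)/7 = 79.4286
Deviations from mean: -1.4286, 1.5714, 0.5714, 0.5714, -2.4286, 1.5714, -0.4286
Numerator Σ_{t=1}^{6}(z_t−z̄)(z_{t+1}−z̄) = -6.8980
Denominator Σ(z_t−z̄)² = 13.7143
r_1 = -6.8980 / 13.7143 = -0.503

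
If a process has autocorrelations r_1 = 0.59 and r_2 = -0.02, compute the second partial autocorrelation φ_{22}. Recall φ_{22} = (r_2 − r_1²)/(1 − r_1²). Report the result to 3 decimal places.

-0.565

φ_{22} = (r_2 − r_1²) / (1 − r_1²)
r_1² = (0.59)² = 0.3481
Numerator = -0.02 − 0.3481 = -0.3681; denominator = 1 − 0.3481 = 0.6519
φ_{22} = -0.3681 / 0.6519 = -0.565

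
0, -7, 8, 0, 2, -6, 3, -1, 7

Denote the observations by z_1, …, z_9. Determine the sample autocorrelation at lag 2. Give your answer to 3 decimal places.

0.209

Mean z̄ = (0 − 7 + 8 + 0 + 2 − 6 + 3 − 1 + 7)/9 = 0.6667
Numerator Σ_{t=1}^{7}(z_t−z̄)(z_{t+2}−z̄) = 43.4444
Denominator Σ(z_t−z̄)² = 208.0000
r_2 = 43.4444 / 208.0000 = 0.209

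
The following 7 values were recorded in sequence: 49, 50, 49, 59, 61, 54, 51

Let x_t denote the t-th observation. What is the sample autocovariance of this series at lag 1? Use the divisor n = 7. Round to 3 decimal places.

Mean x̄ = (49 + 50 + 49 + 59 + 61 + 54 + 51)/7 = 53.2857
Deviations: -4.2857, -3.2857, -4.2857, 5.7143, 7.7143, 0.7143, -2.2857
Σ_{t=1}^{6}(x_t−x̄)(x_{t+1}−x̄) = 51.6327
γ_1 = 51.6327 / 7 = 7.376

7.376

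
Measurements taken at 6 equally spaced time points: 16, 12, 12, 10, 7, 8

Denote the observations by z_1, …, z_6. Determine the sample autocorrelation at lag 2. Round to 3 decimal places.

Mean z̄ = (16 + 12 + 12 + 10 + 7 + 8)/6 = 10.8333
Σ(z_t−z̄)(z_{t+2}−z̄) = (6.0278) + (-0.9722) + (-4.4722) + (2.3611) = 2.9444
Denominator Σ(z_t−z̄)² = 52.8333
r_2 = 2.9444 / 52.8333 = 0.056

0.056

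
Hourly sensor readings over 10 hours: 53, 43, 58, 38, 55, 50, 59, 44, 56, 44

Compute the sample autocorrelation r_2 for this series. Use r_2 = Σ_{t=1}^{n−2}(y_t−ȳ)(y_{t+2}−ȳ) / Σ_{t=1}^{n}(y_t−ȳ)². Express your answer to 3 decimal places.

0.590

Mean ȳ = (53 + 43 + 58 + 38 + 55 + 50 + 59 + 44 + 56 + 44)/10 = 50.0000
Numerator Σ_{t=1}^{8}(y_t−ȳ)(y_{t+2}−ȳ) = 283.0000
Denominator Σ(y_t−ȳ)² = 480.0000
r_2 = 283.0000 / 480.0000 = 0.590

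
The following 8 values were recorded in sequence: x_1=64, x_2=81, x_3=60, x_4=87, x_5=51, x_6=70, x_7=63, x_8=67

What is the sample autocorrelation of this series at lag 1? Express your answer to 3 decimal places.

Mean x̄ = (64 + 81 + 60 + 87 + 51 + 70 + 63 + 67)/8 = 67.8750
Deviations from mean: -3.8750, 13.1250, -7.8750, 19.1250, -16.8750, 2.1250, -4.8750, -0.8750
Numerator Σ_{t=1}^{7}(x_t−x̄)(x_{t+1}−x̄) = -669.5156
Denominator Σ(x_t−x̄)² = 928.8750
r_1 = -669.5156 / 928.8750 = -0.721

-0.721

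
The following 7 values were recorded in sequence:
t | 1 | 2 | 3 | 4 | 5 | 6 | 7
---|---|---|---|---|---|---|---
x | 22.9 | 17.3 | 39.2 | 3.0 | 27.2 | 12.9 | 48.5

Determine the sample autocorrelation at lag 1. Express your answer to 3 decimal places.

Mean x̄ = (22.9 + 17.3 + 39.2 + 3.0 + 27.2 + 12.9 + 48.5)/7 = 24.4286
Deviations from mean: -1.5286, -7.1286, 14.7714, -21.4286, 2.7714, -11.5286, 24.0714
Numerator Σ_{t=1}^{6}(x_t−x̄)(x_{t+1}−x̄) = -779.7808
Denominator Σ(x_t−x̄)² = 1450.5543
r_1 = -779.7808 / 1450.5543 = -0.538

-0.538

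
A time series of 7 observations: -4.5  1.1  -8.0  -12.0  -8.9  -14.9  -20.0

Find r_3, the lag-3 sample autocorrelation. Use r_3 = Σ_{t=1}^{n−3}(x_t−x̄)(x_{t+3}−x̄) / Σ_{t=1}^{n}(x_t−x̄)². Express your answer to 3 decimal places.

Mean x̄ = (-4.5 + 1.1 − 8.0 − 12.0 − 8.9 − 14.9 − 20.0)/7 = -9.6000
Σ(x_t−x̄)(x_{t+3}−x̄) = (-12.2400) + (7.4900) + (-8.4800) + (24.9600) = 11.7300
Denominator Σ(x_t−x̄)² = 285.5600
r_3 = 11.7300 / 285.5600 = 0.041

0.041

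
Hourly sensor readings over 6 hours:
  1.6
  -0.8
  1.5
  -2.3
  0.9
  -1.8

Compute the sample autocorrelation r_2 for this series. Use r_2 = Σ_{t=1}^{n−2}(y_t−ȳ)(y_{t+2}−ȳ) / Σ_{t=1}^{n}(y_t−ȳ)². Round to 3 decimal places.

Mean ȳ = (1.6 − 0.8 + 1.5 − 2.3 + 0.9 − 1.8)/6 = -0.1500
Deviations from mean: 1.7500, -0.6500, 1.6500, -2.1500, 1.0500, -1.6500
Σ(y_t−ȳ)(y_{t+2}−ȳ) = (2.8875) + (1.3975) + (1.7325) + (3.5475) = 9.5650
Denominator Σ(y_t−ȳ)² = 14.6550
r_2 = 9.5650 / 14.6550 = 0.653

0.653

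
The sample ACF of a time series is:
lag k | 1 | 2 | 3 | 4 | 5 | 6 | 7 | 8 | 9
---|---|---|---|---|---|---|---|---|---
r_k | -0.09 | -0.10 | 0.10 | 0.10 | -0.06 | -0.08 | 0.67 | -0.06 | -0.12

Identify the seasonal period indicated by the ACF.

7

The largest autocorrelation is r_7 = 0.67; the remaining lags stay at or below 0.10.
The dominant spike at lag 7 indicates a seasonal period of 7.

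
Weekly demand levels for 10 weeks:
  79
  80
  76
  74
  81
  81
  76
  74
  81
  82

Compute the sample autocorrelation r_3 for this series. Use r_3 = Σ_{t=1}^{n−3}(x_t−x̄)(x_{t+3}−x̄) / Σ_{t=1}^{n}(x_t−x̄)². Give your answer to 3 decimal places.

Mean x̄ = (79 + 80 + 76 + 74 + 81 + 81 + 76 + 74 + 81 + 82)/10 = 78.4000
Numerator Σ_{t=1}^{7}(x_t−x̄)(x_{t+3}−x̄) = -7.4800
Denominator Σ(x_t−x̄)² = 86.4000
r_3 = -7.4800 / 86.4000 = -0.087

-0.087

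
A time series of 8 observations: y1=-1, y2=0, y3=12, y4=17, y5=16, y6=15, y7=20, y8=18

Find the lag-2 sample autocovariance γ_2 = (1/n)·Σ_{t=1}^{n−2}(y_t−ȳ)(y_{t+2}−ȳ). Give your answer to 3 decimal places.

Mean ȳ = (-1 + 0 + 12 + 17 + 16 + 15 + 20 + 18)/8 = 12.1250
Σ_{t=1}^{6}(y_t−ȳ)(y_{t+2}−ȳ) = 3.4688
γ_2 = 3.4688 / 8 = 0.434

0.434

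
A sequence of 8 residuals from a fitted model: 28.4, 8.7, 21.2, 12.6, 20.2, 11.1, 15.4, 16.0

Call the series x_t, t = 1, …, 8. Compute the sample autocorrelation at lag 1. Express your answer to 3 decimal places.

-0.613

Mean x̄ = (28.4 + 8.7 + 21.2 + 12.6 + 20.2 + 11.1 + 15.4 + 16.0)/8 = 16.7000
Deviations from mean: 11.7000, -8.0000, 4.5000, -4.1000, 3.5000, -5.6000, -1.3000, -0.7000
Σ(x_t−x̄)(x_{t+1}−x̄) = (-93.6000) + (-36.0000) + (-18.4500) + (-14.3500) + (-19.6000) + (7.2800) + (0.9100) = -173.8100
Denominator Σ(x_t−x̄)² = 283.7400
r_1 = -173.8100 / 283.7400 = -0.613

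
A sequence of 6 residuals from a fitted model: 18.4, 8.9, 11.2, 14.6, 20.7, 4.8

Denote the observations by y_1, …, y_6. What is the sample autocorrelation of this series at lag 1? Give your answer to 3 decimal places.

-0.386

Mean ȳ = (18.4 + 8.9 + 11.2 + 14.6 + 20.7 + 4.8)/6 = 13.1000
Deviations from mean: 5.3000, -4.2000, -1.9000, 1.5000, 7.6000, -8.3000
Numerator Σ_{t=1}^{5}(y_t−ȳ)(y_{t+1}−ȳ) = -68.8100
Denominator Σ(y_t−ȳ)² = 178.2400
r_1 = -68.8100 / 178.2400 = -0.386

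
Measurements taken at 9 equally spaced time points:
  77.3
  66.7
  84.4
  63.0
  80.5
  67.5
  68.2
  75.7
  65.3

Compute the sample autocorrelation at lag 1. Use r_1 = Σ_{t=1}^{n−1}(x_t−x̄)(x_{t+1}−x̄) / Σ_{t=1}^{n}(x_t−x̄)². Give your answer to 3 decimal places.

-0.749

Mean x̄ = (77.3 + 66.7 + 84.4 + 63.0 + 80.5 + 67.5 + 68.2 + 75.7 + 65.3)/9 = 72.0667
Numerator Σ_{t=1}^{8}(x_t−x̄)(x_{t+1}−x̄) = -342.0478
Denominator Σ(x_t−x̄)² = 456.4200
r_1 = -342.0478 / 456.4200 = -0.749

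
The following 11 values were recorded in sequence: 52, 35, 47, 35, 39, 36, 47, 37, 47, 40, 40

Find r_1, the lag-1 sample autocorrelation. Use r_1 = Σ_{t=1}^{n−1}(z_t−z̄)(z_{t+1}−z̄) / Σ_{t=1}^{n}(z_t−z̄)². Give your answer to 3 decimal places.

-0.568

Mean z̄ = (52 + 35 + 47 + 35 + 39 + 36 + 47 + 37 + 47 + 40 + 40)/11 = 41.3636
Numerator Σ_{t=1}^{10}(z_t−z̄)(z_{t+1}−z̄) = -196.9504
Denominator Σ(z_t−z̄)² = 346.5455
r_1 = -196.9504 / 346.5455 = -0.568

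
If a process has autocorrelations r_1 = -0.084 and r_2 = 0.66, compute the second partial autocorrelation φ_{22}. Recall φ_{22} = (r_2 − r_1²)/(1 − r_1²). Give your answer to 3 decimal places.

0.658

φ_{22} = (r_2 − r_1²) / (1 − r_1²)
r_1² = (-0.084)² = 0.007056
Numerator = 0.66 − 0.0071 = 0.6529; denominator = 1 − 0.0071 = 0.9929
φ_{22} = 0.6529 / 0.9929 = 0.658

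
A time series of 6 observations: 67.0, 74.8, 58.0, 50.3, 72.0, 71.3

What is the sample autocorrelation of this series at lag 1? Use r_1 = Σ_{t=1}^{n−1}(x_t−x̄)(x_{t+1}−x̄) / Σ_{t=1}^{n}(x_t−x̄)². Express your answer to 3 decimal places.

Mean x̄ = (67.0 + 74.8 + 58.0 + 50.3 + 72.0 + 71.3)/6 = 65.5667
Deviations from mean: 1.4333, 9.2333, -7.5667, -15.2667, 6.4333, 5.7333
Σ(x_t−x̄)(x_{t+1}−x̄) = (13.2344) + (-69.8656) + (115.5178) + (-98.2156) + (36.8844) = -2.4444
Denominator Σ(x_t−x̄)² = 451.8933
r_1 = -2.4444 / 451.8933 = -0.005

-0.005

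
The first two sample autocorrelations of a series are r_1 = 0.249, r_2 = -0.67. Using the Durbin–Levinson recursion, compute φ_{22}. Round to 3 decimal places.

-0.780

φ_{22} = (r_2 − r_1²) / (1 − r_1²)
r_1² = (0.249)² = 0.062001
Numerator = -0.67 − 0.0620 = -0.7320; denominator = 1 − 0.0620 = 0.9380
φ_{22} = -0.7320 / 0.9380 = -0.780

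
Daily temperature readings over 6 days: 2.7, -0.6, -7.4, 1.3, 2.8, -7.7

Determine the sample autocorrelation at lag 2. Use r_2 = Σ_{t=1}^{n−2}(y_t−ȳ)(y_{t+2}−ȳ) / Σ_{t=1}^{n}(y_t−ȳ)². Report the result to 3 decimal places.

Mean ȳ = (2.7 − 0.6 − 7.4 + 1.3 + 2.8 − 7.7)/6 = -1.4833
Numerator Σ_{t=1}^{4}(y_t−ȳ)(y_{t+2}−ȳ) = -64.9389
Denominator Σ(y_t−ȳ)² = 118.0283
r_2 = -64.9389 / 118.0283 = -0.550

-0.550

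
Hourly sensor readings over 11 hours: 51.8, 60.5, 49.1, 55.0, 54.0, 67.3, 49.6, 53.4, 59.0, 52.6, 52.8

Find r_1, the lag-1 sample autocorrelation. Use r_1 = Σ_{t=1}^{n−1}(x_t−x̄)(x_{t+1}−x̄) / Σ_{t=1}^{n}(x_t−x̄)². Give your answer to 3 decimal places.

-0.458

Mean x̄ = (51.8 + 60.5 + 49.1 + 55.0 + 54.0 + 67.3 + 49.6 + 53.4 + 59.0 + 52.6 + 52.8)/11 = 55.0091
Numerator Σ_{t=1}^{10}(x_t−x̄)(x_{t+1}−x̄) = -130.9001
Denominator Σ(x_t−x̄)² = 285.9091
r_1 = -130.9001 / 285.9091 = -0.458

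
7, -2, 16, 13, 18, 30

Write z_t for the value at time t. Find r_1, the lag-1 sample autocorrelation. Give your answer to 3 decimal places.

0.231

Mean z̄ = (7 − 2 + 16 + 13 + 18 + 30)/6 = 13.6667
Deviations from mean: -6.6667, -15.6667, 2.3333, -0.6667, 4.3333, 16.3333
Numerator Σ_{t=1}^{5}(z_t−z̄)(z_{t+1}−z̄) = 134.2222
Denominator Σ(z_t−z̄)² = 581.3333
r_1 = 134.2222 / 581.3333 = 0.231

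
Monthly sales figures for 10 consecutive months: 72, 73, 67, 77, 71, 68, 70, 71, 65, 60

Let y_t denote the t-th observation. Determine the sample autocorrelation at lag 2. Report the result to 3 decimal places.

Mean ȳ = (72 + 73 + 67 + 77 + 71 + 68 + 70 + 71 + 65 + 60)/10 = 69.4000
Numerator Σ_{t=1}^{8}(y_t−ȳ)(y_{t+2}−ȳ) = -12.3200
Denominator Σ(y_t−ȳ)² = 198.4000
r_2 = -12.3200 / 198.4000 = -0.062

-0.062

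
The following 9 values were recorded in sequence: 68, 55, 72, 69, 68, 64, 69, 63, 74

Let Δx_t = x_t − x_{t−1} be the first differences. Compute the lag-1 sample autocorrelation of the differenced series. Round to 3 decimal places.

-0.586

First differences Δx: -13, 17, -3, -1, -4, 5, -6, 11
Mean of differences = 0.7500
Numerator Σ(Δx_t−Δx̄)(Δx_{t+1}−Δx̄) = -387.5625
Denominator Σ(Δx_t−Δx̄)² = 661.5000
r_1(Δx) = -387.5625 / 661.5000 = -0.586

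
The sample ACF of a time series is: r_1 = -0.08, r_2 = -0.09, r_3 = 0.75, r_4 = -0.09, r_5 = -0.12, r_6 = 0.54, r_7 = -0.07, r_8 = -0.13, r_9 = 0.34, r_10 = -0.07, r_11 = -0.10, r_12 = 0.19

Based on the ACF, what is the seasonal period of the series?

3

The largest autocorrelation is r_3 = 0.75, with weaker echoes at lags 6 (0.54), 9 (0.34) and 12 (0.19); the remaining lags stay at or below -0.07.
The dominant spike at lag 3 indicates a seasonal period of 3.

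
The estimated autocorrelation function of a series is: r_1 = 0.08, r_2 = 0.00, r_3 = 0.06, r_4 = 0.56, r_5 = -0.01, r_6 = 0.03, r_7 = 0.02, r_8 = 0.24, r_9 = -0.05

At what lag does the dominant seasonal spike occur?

The largest autocorrelation is r_4 = 0.56, with a weaker echo at lag 8 (0.24); the remaining lags stay at or below 0.08.
The dominant spike at lag 4 indicates a seasonal period of 4.

4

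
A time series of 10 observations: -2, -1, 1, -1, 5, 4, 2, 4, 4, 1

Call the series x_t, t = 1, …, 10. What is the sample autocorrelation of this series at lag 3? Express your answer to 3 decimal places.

Mean x̄ = (-2 − 1 + 1 − 1 + 5 + 4 + 2 + 4 + 4 + 1)/10 = 1.7000
Numerator Σ_{t=1}^{7}(x_t−x̄)(x_{t+3}−x̄) = 11.3300
Denominator Σ(x_t−x̄)² = 56.1000
r_3 = 11.3300 / 56.1000 = 0.202

0.202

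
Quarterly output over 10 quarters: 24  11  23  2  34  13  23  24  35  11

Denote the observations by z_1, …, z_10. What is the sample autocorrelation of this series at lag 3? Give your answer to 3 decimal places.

-0.347

Mean z̄ = (24 + 11 + 23 + 2 + 34 + 13 + 23 + 24 + 35 + 11)/10 = 20.0000
Σ(z_t−z̄)(z_{t+3}−z̄) = (-72.0000) + (-126.0000) + (-21.0000) + (-54.0000) + (56.0000) + (-105.0000) + (-27.0000) = -349.0000
Denominator Σ(z_t−z̄)² = 1006.0000
r_3 = -349.0000 / 1006.0000 = -0.347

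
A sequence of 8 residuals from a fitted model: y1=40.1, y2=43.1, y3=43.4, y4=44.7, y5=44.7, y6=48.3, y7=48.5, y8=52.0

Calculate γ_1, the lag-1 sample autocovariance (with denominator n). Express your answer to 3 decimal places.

5.750

Mean ȳ = (40.1 + 43.1 + 43.4 + 44.7 + 44.7 + 48.3 + 48.5 + 52.0)/8 = 45.6000
Deviations: -5.5000, -2.5000, -2.2000, -0.9000, -0.9000, 2.7000, 2.9000, 6.4000
Σ_{t=1}^{7}(y_t−ȳ)(y_{t+1}−ȳ) = 46.0000
γ_1 = 46.0000 / 8 = 5.750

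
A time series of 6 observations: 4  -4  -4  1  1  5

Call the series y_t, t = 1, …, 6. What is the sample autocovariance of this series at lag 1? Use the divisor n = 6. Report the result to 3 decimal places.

Mean ȳ = (4 − 4 − 4 + 1 + 1 + 5)/6 = 0.5000
Σ_{t=1}^{5}(y_t−ȳ)(y_{t+1}−ȳ) = 4.7500
γ_1 = 4.7500 / 6 = 0.792

0.792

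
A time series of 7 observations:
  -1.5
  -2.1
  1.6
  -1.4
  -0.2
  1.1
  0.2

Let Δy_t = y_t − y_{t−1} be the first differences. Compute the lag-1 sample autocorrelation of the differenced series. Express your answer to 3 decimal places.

First differences Δy: -0.6, 3.7, -3.0, 1.2, 1.3, -0.9
Mean of differences = 0.2833
Numerator Σ(Δy_t−Δȳ)(Δy_{t+1}−Δȳ) = -17.5169
Denominator Σ(Δy_t−Δȳ)² = 26.5083
r_1(Δy) = -17.5169 / 26.5083 = -0.661

-0.661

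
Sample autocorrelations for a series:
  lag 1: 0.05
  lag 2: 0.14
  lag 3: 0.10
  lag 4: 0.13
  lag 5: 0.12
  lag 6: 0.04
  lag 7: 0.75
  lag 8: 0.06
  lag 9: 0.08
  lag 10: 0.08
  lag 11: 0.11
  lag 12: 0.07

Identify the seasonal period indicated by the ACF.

The largest autocorrelation is r_7 = 0.75; the remaining lags stay at or below 0.14.
The dominant spike at lag 7 indicates a seasonal period of 7.

7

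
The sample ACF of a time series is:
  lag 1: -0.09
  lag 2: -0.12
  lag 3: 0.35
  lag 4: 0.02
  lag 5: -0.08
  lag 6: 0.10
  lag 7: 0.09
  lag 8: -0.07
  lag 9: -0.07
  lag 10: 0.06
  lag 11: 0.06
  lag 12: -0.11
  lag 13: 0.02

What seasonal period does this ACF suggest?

The largest autocorrelation is r_3 = 0.35; the remaining lags stay at or below 0.10.
The dominant spike at lag 3 indicates a seasonal period of 3.

3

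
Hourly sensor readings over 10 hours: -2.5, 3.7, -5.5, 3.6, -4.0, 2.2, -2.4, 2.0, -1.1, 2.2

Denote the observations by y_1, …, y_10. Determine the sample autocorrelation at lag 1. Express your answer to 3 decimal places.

-0.881

Mean ȳ = (-2.5 + 3.7 − 5.5 + 3.6 − 4.0 + 2.2 − 2.4 + 2.0 − 1.1 + 2.2)/10 = -0.1800
Numerator Σ_{t=1}^{9}(y_t−ȳ)(y_{t+1}−ȳ) = -87.6024
Denominator Σ(y_t−ȳ)² = 99.4760
r_1 = -87.6024 / 99.4760 = -0.881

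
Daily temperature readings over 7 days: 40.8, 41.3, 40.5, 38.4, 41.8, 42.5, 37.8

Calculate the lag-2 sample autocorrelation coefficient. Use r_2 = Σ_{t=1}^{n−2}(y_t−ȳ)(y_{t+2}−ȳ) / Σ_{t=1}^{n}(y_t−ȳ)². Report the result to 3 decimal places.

-0.522

Mean ȳ = (40.8 + 41.3 + 40.5 + 38.4 + 41.8 + 42.5 + 37.8)/7 = 40.4429
Deviations from mean: 0.3571, 0.8571, 0.0571, -2.0429, 1.3571, 2.0571, -2.6429
Σ(y_t−ȳ)(y_{t+2}−ȳ) = (0.0204) + (-1.7510) + (0.0776) + (-4.2024) + (-3.5867) = -9.4422
Denominator Σ(y_t−ȳ)² = 18.0971
r_2 = -9.4422 / 18.0971 = -0.522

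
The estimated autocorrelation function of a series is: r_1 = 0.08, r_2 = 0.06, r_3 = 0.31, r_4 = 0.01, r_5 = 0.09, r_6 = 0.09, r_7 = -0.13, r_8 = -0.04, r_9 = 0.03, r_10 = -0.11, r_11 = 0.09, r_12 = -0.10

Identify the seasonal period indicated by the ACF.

3

The largest autocorrelation is r_3 = 0.31; the remaining lags stay at or below 0.09.
The dominant spike at lag 3 indicates a seasonal period of 3.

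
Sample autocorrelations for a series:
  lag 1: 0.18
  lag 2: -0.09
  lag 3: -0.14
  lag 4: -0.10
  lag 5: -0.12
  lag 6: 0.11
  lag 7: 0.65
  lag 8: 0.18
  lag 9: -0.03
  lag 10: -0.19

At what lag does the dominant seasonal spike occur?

The largest autocorrelation is r_7 = 0.65; the remaining lags stay at or below 0.18.
The dominant spike at lag 7 indicates a seasonal period of 7.

7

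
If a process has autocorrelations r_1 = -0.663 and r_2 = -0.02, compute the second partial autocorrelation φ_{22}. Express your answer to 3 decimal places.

φ_{22} = (r_2 − r_1²) / (1 − r_1²)
r_1² = (-0.663)² = 0.439569
Numerator = -0.02 − 0.4396 = -0.4596; denominator = 1 − 0.4396 = 0.5604
φ_{22} = -0.4596 / 0.5604 = -0.820

-0.820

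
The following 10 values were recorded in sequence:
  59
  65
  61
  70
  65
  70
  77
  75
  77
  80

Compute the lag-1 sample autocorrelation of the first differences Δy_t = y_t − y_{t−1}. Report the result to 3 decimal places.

First differences Δy: 6, -4, 9, -5, 5, 7, -2, 2, 3
Mean of differences = 2.3333
Numerator Σ(Δy_t−Δȳ)(Δy_{t+1}−Δȳ) = -140.4444
Denominator Σ(Δy_t−Δȳ)² = 200.0000
r_1(Δy) = -140.4444 / 200.0000 = -0.702

-0.702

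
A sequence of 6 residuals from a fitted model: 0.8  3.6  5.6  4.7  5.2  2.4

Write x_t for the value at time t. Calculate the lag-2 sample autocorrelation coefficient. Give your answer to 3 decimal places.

Mean x̄ = (0.8 + 3.6 + 5.6 + 4.7 + 5.2 + 2.4)/6 = 3.7167
Numerator Σ_{t=1}^{4}(x_t−x̄)(x_{t+2}−x̄) = -4.1089
Denominator Σ(x_t−x̄)² = 16.9683
r_2 = -4.1089 / 16.9683 = -0.242

-0.242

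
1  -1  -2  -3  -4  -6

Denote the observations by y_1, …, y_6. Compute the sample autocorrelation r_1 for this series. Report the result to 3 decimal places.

0.398

Mean ȳ = (1 − 1 − 2 − 3 − 4 − 6)/6 = -2.5000
Deviations from mean: 3.5000, 1.5000, 0.5000, -0.5000, -1.5000, -3.5000
Σ(y_t−ȳ)(y_{t+1}−ȳ) = (5.2500) + (0.7500) + (-0.2500) + (0.7500) + (5.2500) = 11.7500
Denominator Σ(y_t−ȳ)² = 29.5000
r_1 = 11.7500 / 29.5000 = 0.398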